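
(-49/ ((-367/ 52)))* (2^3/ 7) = 2912/ 367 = 7.93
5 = 5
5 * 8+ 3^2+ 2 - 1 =50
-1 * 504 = -504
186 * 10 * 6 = 11160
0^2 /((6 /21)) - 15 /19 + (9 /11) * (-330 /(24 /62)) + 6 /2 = -26421 /38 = -695.29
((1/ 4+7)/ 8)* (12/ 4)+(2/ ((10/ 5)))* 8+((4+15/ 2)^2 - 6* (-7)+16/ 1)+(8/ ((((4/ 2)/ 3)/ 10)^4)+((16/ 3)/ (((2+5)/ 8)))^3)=120149226355/ 296352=405427.42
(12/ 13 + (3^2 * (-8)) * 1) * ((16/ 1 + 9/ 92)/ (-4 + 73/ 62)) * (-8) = -24241008/ 7475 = -3242.94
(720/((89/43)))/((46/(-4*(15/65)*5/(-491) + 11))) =83.26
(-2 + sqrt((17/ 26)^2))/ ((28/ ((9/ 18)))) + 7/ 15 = 0.44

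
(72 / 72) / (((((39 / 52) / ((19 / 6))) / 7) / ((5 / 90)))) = 133 / 81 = 1.64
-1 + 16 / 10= 3 / 5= 0.60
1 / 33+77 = 2542 / 33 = 77.03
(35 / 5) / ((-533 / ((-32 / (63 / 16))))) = 512 / 4797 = 0.11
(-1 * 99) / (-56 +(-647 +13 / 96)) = 9504 / 67475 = 0.14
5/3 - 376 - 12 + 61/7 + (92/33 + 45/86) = -2478667/6622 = -374.31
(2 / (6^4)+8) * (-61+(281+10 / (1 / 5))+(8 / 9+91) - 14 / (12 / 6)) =2839.66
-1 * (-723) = 723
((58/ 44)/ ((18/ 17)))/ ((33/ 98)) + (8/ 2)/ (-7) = 142963/ 45738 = 3.13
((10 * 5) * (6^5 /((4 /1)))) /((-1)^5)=-97200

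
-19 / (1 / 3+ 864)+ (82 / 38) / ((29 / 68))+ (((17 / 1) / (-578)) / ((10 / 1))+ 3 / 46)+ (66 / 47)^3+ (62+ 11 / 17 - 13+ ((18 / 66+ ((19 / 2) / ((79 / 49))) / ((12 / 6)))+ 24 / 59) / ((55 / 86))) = 41336837980897987244573 / 654212617241037344380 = 63.19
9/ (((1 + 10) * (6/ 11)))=3/ 2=1.50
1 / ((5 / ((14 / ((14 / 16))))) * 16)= 1 / 5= 0.20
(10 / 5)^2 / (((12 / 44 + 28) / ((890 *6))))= 234960 / 311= 755.50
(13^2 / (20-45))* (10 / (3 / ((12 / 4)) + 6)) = -338 / 35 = -9.66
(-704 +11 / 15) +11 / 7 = -701.70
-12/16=-3/4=-0.75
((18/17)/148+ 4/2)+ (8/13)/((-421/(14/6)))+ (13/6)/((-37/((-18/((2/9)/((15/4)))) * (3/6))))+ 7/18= 151211605/13397904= 11.29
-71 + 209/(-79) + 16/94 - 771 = -3135537/3713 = -844.48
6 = 6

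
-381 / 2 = -190.50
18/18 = 1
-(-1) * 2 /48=1 /24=0.04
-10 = -10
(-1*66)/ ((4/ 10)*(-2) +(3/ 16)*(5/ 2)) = 10560/ 53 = 199.25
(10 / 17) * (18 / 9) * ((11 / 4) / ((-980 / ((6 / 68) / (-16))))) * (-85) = -165 / 106624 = -0.00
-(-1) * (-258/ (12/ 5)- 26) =-267/ 2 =-133.50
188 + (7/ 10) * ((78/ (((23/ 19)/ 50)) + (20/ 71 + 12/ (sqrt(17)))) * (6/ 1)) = 13732.71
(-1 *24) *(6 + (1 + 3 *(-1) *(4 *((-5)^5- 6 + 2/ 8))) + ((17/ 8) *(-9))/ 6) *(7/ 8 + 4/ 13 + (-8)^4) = -768481843965/ 208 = -3694624249.83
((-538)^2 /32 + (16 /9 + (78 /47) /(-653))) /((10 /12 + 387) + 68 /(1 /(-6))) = -19991405891 /44563332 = -448.61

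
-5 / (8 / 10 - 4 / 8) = -16.67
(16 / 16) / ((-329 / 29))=-29 / 329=-0.09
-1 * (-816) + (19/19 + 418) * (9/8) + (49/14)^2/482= 620527/482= 1287.40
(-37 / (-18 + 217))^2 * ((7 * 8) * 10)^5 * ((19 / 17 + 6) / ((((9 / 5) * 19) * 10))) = 4561408398131200000 / 115120107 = 39623038207.66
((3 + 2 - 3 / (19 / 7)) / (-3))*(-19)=74 / 3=24.67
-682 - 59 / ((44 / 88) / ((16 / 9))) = -8026 / 9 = -891.78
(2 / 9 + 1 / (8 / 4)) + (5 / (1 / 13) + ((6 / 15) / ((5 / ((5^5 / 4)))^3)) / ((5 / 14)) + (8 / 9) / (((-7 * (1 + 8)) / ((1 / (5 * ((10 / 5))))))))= 4272526.66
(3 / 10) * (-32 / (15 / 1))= -16 / 25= -0.64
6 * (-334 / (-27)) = 668 / 9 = 74.22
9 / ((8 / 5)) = 45 / 8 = 5.62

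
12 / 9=1.33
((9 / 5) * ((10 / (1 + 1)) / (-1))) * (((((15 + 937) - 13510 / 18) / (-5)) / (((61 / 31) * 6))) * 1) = 56203 / 1830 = 30.71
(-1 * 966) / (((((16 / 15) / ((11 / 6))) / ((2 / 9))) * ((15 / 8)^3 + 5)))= -113344 / 3561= -31.83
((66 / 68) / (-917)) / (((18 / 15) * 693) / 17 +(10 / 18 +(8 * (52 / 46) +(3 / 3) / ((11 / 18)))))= -375705 / 21352016714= -0.00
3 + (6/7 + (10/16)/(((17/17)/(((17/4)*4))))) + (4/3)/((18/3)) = 14.70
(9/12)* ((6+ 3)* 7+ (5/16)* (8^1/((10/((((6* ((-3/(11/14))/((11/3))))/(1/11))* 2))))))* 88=1890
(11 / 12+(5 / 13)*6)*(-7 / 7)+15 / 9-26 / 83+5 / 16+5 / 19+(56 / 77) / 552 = -322152109 / 248964144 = -1.29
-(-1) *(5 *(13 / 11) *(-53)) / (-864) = 3445 / 9504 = 0.36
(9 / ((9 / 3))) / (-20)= -3 / 20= -0.15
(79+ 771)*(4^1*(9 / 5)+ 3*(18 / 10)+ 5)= 14960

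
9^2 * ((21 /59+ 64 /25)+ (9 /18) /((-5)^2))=701541 /2950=237.81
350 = 350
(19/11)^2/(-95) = -19/605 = -0.03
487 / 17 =28.65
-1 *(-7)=7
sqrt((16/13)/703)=4*sqrt(9139)/9139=0.04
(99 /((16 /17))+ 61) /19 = 2659 /304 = 8.75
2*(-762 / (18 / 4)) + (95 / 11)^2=-95861 / 363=-264.08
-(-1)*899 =899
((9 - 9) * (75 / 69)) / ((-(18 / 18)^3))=0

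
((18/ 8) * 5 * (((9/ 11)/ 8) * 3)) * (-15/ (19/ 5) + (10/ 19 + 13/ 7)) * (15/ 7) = -236925/ 20482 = -11.57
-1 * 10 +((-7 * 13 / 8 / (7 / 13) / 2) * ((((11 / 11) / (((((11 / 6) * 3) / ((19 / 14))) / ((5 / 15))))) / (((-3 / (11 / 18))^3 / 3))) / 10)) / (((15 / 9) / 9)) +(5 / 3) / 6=-317131469 / 32659200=-9.71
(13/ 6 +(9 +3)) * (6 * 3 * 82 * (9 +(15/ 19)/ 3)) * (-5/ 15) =-1226720/ 19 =-64564.21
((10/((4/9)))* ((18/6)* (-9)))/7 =-86.79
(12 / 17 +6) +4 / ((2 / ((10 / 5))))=182 / 17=10.71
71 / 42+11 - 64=-2155 / 42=-51.31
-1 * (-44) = 44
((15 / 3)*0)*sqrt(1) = 0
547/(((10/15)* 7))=1641/14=117.21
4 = 4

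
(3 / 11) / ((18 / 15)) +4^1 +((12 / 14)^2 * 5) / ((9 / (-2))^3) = 365597 / 87318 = 4.19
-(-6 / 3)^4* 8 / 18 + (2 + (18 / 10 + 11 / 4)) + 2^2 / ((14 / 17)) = 5413 / 1260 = 4.30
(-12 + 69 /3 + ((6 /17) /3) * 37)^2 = 68121 /289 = 235.71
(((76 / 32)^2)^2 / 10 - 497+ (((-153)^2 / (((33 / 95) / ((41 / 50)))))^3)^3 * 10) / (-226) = -362528003753431099188672959131300548998447046987381105960519839 / 1705267770131200000000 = -212593007446296188786655400000000000000000.00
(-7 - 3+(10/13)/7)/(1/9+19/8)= -64800/16289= -3.98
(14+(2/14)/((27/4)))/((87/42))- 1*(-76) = 82.77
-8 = -8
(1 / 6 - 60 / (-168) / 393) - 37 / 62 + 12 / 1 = 1973539 / 170562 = 11.57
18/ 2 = 9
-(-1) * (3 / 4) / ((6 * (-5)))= -1 / 40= -0.02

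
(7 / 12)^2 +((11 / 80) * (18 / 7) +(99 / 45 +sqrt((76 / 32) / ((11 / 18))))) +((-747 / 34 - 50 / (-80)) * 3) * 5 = -5437081 / 17136 +3 * sqrt(209) / 22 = -315.32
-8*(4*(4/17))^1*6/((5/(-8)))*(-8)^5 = -201326592/85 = -2368548.14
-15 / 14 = -1.07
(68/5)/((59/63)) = 4284/295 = 14.52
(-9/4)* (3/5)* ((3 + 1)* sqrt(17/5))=-27* sqrt(85)/25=-9.96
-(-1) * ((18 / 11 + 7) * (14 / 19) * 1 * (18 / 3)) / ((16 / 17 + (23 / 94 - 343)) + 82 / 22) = -671160 / 5942891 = -0.11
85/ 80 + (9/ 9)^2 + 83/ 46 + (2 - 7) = -417/ 368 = -1.13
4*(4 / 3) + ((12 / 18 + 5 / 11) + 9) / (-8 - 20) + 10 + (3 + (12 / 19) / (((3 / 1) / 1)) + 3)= 185939 / 8778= 21.18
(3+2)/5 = 1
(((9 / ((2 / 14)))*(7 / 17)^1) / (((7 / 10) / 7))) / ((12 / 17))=735 / 2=367.50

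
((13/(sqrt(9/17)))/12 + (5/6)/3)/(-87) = -13 * sqrt(17)/3132-5/1566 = -0.02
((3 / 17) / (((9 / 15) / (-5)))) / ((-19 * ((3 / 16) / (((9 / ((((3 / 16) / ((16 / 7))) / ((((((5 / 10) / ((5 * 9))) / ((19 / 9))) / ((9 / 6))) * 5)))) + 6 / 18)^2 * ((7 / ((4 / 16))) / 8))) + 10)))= 9550600 / 1235233871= 0.01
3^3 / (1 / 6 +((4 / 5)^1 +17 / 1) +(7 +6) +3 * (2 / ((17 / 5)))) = 13770 / 16693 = 0.82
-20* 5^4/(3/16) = -200000/3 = -66666.67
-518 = -518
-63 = -63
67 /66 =1.02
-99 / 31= -3.19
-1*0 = 0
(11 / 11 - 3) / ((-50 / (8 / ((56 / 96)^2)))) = 1152 / 1225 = 0.94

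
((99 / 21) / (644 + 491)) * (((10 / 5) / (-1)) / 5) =-66 / 39725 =-0.00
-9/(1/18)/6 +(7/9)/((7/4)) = -239/9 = -26.56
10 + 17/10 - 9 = 27/10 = 2.70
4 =4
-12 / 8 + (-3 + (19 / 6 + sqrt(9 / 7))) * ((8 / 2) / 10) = -43 / 30 + 6 * sqrt(7) / 35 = -0.98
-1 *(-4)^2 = -16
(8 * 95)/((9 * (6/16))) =6080/27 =225.19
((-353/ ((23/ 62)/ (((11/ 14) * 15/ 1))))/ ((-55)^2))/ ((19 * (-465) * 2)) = 353/ 1682450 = 0.00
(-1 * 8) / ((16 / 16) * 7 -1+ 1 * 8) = -4 / 7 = -0.57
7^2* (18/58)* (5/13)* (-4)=-8820/377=-23.40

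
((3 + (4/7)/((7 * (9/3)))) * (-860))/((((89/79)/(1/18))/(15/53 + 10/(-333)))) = -758380250/23349627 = -32.48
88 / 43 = 2.05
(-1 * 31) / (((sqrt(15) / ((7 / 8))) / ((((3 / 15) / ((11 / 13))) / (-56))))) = 403 * sqrt(15) / 52800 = 0.03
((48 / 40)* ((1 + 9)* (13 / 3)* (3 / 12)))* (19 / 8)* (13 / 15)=3211 / 120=26.76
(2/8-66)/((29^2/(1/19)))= -263/63916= -0.00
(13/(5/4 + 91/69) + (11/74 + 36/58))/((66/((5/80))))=8870407/1606718784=0.01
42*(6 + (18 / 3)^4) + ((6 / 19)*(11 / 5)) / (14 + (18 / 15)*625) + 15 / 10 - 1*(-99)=994064769 / 18145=54784.50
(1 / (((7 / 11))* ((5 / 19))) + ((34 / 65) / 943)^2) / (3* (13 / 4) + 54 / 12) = 628183310948 / 1499073732975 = 0.42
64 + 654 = 718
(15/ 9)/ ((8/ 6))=5/ 4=1.25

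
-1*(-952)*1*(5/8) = 595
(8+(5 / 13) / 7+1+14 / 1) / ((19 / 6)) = 12588 / 1729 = 7.28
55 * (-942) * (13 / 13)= -51810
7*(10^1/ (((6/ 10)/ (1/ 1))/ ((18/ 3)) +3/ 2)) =175/ 4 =43.75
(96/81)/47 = 32/1269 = 0.03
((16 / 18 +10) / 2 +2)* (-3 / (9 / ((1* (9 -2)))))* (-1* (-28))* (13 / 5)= -170716 / 135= -1264.56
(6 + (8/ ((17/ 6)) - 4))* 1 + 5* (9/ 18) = 249/ 34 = 7.32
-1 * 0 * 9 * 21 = 0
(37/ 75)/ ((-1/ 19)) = -703/ 75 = -9.37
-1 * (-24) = 24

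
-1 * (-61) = 61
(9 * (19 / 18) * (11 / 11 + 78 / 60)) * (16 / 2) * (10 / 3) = 1748 / 3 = 582.67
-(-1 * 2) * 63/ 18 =7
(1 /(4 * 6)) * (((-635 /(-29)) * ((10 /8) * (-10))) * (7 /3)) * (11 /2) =-146.36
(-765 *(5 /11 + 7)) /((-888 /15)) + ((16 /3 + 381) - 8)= 2318255 /4884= 474.66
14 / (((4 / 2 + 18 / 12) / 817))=3268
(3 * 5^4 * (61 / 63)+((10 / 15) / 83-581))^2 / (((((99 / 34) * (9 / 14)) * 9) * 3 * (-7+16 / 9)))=-314829032309648 / 54524733417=-5774.06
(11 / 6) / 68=11 / 408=0.03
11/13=0.85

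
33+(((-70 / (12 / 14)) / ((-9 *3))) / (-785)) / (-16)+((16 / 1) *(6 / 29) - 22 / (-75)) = 5399707637 / 147517200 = 36.60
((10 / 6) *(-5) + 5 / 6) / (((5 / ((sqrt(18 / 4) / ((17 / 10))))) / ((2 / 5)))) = -9 *sqrt(2) / 17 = -0.75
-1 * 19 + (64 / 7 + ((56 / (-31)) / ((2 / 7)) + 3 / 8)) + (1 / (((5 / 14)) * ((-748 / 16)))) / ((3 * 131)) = -10081960051 / 637901880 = -15.80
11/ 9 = 1.22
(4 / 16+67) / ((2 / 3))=807 / 8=100.88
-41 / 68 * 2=-1.21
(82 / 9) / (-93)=-82 / 837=-0.10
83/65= 1.28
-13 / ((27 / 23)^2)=-6877 / 729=-9.43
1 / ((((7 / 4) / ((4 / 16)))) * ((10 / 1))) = 1 / 70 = 0.01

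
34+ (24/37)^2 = 47122/1369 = 34.42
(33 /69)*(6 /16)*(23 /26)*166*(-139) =-3660.78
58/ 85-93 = -7847/ 85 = -92.32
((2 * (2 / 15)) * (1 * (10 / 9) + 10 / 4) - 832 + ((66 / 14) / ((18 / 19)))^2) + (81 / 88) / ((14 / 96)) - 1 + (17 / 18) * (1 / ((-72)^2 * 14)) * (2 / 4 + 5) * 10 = -80569052933 / 100590336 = -800.96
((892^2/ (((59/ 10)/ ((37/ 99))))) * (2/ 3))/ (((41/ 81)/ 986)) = 1741644842880/ 26609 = 65453224.21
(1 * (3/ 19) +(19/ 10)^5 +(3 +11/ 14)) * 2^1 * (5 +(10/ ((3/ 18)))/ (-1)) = -4199482837/ 1330000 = -3157.51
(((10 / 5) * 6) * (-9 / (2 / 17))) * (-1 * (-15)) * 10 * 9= -1239300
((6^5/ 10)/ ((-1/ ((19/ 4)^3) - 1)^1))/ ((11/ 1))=-70.04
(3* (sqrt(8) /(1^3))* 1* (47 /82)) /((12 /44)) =517* sqrt(2) /41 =17.83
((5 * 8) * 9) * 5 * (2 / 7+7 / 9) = 13400 / 7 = 1914.29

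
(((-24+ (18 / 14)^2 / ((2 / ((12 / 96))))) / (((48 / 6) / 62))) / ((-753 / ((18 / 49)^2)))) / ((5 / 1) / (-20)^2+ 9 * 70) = 78405975 / 1488336439499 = 0.00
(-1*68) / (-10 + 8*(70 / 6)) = -102 / 125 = -0.82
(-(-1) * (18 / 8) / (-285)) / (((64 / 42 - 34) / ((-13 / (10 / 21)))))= -17199 / 2591600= -0.01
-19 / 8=-2.38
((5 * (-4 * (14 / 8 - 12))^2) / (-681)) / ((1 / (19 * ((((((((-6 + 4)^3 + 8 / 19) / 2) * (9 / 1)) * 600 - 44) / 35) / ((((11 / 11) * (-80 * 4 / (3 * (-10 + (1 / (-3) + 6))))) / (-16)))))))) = -2128678877 / 23835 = -89308.95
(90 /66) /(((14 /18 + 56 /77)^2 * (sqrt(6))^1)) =4455 * sqrt(6) /44402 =0.25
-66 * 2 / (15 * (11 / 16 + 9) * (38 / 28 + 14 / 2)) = -9856 / 90675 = -0.11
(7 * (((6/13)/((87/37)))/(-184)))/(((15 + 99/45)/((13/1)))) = -1295/229448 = -0.01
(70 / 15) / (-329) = -2 / 141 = -0.01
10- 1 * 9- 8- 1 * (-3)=-4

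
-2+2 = 0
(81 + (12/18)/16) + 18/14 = 13831/168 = 82.33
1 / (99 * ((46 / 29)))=29 / 4554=0.01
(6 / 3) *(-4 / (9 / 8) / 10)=-32 / 45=-0.71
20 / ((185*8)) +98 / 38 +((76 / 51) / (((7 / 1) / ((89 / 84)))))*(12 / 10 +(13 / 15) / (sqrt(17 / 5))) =21983*sqrt(85) / 1911735 +50299367 / 17567970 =2.97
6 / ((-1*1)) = -6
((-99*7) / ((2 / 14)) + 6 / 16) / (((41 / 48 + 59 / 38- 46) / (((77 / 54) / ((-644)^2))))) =2703415 / 7066568208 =0.00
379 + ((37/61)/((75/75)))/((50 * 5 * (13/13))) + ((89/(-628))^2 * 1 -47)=332.02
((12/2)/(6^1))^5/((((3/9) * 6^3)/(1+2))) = 1/24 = 0.04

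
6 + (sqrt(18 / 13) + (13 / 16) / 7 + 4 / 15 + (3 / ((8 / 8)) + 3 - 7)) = 3 * sqrt(26) / 13 + 9043 / 1680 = 6.56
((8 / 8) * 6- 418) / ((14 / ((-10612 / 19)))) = 312296 / 19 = 16436.63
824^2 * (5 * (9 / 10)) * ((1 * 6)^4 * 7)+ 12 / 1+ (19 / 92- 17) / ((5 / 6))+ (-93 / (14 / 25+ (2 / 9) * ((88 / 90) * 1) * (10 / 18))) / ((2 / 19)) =15818291219312949 / 570676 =27718514917.94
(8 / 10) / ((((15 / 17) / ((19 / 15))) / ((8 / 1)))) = 10336 / 1125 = 9.19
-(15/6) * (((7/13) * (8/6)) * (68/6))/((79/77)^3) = -1086548540/57685563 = -18.84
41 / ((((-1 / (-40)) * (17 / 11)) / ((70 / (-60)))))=-63140 / 51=-1238.04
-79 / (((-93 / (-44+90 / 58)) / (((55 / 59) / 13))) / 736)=-3936639520 / 2068599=-1903.05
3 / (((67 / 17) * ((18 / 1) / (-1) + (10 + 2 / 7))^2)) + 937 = 61022021 / 65124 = 937.01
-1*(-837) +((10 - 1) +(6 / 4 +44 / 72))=7633 / 9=848.11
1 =1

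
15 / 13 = 1.15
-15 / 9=-5 / 3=-1.67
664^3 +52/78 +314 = 878265776/3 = 292755258.67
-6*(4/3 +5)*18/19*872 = -31392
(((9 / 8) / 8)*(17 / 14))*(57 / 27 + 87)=6817 / 448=15.22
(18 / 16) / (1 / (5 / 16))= 0.35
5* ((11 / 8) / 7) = 55 / 56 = 0.98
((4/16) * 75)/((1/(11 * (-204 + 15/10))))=-334125/8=-41765.62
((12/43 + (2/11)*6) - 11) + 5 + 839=394657/473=834.37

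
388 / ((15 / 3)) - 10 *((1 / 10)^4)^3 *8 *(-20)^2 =2424999999 / 31250000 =77.60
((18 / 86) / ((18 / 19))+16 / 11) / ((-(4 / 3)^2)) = -14265 / 15136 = -0.94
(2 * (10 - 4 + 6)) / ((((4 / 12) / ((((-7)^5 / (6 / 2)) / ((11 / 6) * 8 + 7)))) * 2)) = -605052 / 65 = -9308.49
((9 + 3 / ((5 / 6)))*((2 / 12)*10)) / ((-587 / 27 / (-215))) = 121905 / 587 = 207.67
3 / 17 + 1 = 20 / 17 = 1.18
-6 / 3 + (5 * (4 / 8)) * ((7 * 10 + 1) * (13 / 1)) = 4611 / 2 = 2305.50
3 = 3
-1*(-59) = 59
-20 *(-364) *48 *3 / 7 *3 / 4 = 112320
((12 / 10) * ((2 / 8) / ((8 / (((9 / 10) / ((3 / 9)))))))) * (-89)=-7209 / 800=-9.01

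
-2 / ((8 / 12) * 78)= -1 / 26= -0.04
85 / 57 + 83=4816 / 57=84.49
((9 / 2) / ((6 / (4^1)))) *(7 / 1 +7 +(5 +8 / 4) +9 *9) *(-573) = -175338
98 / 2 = 49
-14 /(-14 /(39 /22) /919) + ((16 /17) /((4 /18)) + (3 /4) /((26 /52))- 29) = 300298 /187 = 1605.87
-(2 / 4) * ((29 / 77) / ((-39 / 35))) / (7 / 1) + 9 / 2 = 13586 / 3003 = 4.52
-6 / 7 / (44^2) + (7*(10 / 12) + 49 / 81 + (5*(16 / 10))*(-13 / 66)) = 2668577 / 548856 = 4.86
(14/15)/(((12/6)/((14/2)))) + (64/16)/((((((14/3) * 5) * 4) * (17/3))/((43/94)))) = 1097389/335580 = 3.27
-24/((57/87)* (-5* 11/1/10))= 1392/209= 6.66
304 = 304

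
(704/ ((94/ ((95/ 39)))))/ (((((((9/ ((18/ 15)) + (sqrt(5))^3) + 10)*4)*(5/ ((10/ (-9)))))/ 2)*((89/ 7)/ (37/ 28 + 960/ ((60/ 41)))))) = -47869360/ 4730973 + 13676960*sqrt(5)/ 4730973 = -3.65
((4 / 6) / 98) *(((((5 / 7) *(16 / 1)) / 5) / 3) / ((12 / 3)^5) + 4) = 5377 / 197568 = 0.03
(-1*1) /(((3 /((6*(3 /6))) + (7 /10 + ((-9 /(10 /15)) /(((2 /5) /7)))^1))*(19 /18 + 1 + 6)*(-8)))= -9 /136039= -0.00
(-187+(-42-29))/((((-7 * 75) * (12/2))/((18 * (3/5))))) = 774/875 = 0.88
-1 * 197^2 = -38809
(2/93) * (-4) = -8/93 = -0.09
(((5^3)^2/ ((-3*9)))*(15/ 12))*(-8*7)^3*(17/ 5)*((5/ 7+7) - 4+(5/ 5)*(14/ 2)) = 41650000000/ 9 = 4627777777.78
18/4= 9/2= 4.50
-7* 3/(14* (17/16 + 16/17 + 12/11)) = -4488/9259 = -0.48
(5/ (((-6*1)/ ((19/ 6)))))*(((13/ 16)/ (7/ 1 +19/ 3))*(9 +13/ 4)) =-12103/ 6144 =-1.97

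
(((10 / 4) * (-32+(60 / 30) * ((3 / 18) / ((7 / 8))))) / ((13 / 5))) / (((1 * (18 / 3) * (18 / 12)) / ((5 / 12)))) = -10375 / 7371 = -1.41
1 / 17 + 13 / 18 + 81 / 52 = 18607 / 7956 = 2.34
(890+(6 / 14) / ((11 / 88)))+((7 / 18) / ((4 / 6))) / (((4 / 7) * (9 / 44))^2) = 6369409 / 6804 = 936.13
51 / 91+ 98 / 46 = 5632 / 2093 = 2.69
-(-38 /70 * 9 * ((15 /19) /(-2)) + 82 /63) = -407 /126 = -3.23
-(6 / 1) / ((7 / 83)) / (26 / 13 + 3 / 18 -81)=2988 / 3311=0.90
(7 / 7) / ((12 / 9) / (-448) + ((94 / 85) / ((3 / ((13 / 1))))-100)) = -9520 / 906407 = -0.01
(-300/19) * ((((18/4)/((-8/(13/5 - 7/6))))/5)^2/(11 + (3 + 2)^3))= -49923/16537600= -0.00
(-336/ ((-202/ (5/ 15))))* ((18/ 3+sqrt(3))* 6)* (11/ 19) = 3696* sqrt(3)/ 1919+22176/ 1919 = 14.89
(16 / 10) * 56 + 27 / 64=28807 / 320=90.02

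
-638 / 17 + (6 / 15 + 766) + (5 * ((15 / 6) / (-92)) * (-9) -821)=-1421779 / 15640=-90.91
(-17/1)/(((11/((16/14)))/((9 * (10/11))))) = -12240/847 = -14.45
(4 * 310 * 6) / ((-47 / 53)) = -394320 / 47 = -8389.79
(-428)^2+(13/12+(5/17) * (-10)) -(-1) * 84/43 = 1606890887/8772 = 183184.10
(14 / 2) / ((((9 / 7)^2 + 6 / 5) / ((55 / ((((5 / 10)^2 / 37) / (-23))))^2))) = 60113028206000 / 699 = 85998609736.77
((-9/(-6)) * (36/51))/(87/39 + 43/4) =104/1275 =0.08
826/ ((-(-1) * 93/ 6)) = 1652/ 31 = 53.29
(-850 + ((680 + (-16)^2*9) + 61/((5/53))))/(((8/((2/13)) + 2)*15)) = 13903/4050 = 3.43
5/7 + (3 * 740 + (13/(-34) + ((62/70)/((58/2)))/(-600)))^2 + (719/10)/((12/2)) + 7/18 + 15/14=176022724773795332243/35728203000000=4926716.43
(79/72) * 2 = 79/36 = 2.19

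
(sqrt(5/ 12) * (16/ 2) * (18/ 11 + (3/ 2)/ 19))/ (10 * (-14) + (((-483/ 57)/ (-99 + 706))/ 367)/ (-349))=-37162770118 * sqrt(15)/ 2274859106289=-0.06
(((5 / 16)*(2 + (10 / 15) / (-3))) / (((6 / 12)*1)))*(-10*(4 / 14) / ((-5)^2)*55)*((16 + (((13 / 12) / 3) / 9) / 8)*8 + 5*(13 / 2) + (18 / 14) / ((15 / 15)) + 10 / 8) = -40684160 / 35721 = -1138.94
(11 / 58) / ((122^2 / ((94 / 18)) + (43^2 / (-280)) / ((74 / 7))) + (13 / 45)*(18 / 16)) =765160 / 11497574059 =0.00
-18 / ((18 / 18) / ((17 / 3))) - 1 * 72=-174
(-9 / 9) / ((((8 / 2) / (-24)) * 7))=6 / 7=0.86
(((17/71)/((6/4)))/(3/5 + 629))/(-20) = -0.00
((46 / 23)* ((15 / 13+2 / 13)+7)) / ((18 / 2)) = 24 / 13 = 1.85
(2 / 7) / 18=1 / 63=0.02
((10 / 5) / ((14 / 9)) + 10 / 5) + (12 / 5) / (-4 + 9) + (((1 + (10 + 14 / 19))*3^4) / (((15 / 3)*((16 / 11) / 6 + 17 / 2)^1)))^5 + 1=16856505736760096827866115986126 / 3464137582562989304065625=4866003.54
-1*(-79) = 79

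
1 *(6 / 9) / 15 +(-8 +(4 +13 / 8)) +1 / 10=-803 / 360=-2.23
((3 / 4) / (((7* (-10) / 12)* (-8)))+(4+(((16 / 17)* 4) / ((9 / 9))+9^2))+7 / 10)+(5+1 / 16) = 225013 / 2380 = 94.54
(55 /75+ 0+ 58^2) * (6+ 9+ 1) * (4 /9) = 3230144 /135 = 23926.99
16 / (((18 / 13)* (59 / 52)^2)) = 281216 / 31329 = 8.98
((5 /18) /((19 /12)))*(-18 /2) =-30 /19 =-1.58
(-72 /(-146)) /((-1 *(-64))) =9 /1168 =0.01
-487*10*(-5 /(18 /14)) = 170450 /9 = 18938.89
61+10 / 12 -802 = -4441 / 6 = -740.17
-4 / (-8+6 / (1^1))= 2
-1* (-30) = 30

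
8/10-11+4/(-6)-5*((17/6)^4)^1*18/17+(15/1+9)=-118097/360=-328.05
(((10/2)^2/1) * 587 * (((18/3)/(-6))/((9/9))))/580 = -2935/116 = -25.30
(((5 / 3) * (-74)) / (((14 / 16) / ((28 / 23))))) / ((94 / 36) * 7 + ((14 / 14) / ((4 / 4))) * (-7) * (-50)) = -71040 / 152467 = -0.47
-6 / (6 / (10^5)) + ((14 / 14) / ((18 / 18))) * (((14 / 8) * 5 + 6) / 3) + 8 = -1199845 / 12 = -99987.08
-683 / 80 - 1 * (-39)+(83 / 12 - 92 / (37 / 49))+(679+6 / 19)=100364293 / 168720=594.86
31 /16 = 1.94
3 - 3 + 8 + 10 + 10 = 28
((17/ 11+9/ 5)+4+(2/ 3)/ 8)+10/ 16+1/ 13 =139523/ 17160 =8.13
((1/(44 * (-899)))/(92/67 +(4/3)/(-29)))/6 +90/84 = 158278091/147726656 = 1.07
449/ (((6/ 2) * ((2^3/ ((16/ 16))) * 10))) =449/ 240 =1.87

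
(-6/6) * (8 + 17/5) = -57/5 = -11.40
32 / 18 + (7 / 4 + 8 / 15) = 731 / 180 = 4.06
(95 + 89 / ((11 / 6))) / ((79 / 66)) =9474 / 79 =119.92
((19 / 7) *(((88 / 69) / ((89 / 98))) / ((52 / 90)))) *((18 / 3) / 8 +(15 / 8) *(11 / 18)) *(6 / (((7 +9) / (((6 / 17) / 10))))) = 92169 / 556784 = 0.17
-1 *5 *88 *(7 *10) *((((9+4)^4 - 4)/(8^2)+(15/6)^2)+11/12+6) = -169783075/12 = -14148589.58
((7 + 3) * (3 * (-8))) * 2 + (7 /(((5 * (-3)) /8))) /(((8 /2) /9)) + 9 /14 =-34143 /70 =-487.76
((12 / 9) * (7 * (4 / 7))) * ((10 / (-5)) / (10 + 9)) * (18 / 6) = -32 / 19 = -1.68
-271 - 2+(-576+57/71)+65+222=-39845/71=-561.20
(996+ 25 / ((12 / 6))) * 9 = 18153 / 2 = 9076.50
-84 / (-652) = 21 / 163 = 0.13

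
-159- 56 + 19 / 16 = -213.81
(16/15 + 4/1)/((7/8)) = 608/105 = 5.79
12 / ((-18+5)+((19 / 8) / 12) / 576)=-663552 / 718829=-0.92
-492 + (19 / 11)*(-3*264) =-1860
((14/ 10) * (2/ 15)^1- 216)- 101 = -23761/ 75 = -316.81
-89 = -89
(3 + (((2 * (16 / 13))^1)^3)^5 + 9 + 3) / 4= 37779699651352373070923 / 204743572056363028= 184522.03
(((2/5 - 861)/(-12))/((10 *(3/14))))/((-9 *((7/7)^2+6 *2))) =-2317/8100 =-0.29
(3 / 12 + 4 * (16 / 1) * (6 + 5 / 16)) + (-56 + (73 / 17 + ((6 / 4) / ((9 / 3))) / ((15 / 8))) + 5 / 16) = 1440743 / 4080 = 353.12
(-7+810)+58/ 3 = 2467/ 3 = 822.33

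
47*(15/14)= 705/14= 50.36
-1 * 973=-973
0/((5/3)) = 0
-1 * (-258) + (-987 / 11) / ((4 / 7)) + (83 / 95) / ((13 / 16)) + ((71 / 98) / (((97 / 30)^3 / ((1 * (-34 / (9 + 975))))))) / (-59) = 599916506918048431 / 5878503556345420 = 102.05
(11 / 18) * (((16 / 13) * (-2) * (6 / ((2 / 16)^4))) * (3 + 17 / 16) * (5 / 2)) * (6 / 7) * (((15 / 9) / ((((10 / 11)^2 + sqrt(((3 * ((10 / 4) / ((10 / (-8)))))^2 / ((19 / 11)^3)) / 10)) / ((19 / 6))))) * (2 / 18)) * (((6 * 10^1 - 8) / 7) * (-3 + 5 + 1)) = 1154531462656000000 / 5172320097 - 8513470231552000 * sqrt(2090) / 1724106699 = -2530233.49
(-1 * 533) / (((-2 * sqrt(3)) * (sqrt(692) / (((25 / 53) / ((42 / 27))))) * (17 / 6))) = 119925 * sqrt(519) / 4364444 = 0.63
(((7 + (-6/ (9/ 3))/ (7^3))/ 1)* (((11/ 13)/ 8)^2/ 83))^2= 84261897841/ 94815159951855616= 0.00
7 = 7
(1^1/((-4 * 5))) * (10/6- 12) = 0.52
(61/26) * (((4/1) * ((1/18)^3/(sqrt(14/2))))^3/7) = 61 * sqrt(7)/27640127367216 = 0.00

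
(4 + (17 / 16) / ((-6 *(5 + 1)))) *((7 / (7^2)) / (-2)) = -2287 / 8064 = -0.28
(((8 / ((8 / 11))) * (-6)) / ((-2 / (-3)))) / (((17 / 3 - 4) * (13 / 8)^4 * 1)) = -1216512 / 142805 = -8.52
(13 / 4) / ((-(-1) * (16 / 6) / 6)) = 117 / 16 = 7.31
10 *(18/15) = 12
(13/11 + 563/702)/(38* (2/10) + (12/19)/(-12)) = 1455305/5536674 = 0.26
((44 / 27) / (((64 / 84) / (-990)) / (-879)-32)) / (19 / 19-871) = 248171 / 4239663004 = 0.00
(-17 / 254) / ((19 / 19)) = -17 / 254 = -0.07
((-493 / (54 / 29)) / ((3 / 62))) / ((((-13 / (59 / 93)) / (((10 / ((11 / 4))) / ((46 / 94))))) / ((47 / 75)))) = 14906738456 / 11988405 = 1243.43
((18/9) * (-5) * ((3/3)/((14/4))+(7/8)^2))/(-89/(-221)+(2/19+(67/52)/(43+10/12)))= -866904545/44310224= -19.56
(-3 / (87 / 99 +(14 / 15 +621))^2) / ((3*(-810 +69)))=9075 / 2608428604912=0.00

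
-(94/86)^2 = -2209/1849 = -1.19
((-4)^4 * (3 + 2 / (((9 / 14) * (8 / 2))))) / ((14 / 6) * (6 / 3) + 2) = 2176 / 15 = 145.07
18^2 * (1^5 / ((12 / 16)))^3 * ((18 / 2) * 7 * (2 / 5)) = 96768 / 5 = 19353.60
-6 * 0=0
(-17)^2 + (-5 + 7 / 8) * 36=281 / 2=140.50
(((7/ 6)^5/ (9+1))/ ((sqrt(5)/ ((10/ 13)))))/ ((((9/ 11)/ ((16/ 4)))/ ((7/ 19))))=1294139 * sqrt(5)/ 21607560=0.13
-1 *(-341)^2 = -116281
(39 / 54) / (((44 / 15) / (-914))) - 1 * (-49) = -176.04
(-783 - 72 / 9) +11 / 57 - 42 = -47470 / 57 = -832.81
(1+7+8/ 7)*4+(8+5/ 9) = 2843/ 63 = 45.13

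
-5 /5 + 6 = 5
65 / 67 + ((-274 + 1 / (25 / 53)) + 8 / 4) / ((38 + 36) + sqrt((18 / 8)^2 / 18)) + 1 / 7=-5206504074 / 2054489675 + 80964 * sqrt(2) / 4380575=-2.51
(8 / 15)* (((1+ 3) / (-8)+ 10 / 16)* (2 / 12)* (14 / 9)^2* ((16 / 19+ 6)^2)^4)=1598832213160000000 / 12381017456889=129135.77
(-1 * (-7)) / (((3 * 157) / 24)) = 56 / 157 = 0.36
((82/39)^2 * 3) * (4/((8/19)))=63878/507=125.99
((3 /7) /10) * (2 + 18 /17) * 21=234 /85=2.75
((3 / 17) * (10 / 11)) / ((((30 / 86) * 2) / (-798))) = -34314 / 187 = -183.50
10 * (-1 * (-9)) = 90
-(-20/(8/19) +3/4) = 187/4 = 46.75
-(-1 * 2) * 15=30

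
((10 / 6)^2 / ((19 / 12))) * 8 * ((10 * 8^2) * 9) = 1536000 / 19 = 80842.11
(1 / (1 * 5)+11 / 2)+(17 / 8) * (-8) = -113 / 10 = -11.30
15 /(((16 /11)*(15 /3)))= 33 /16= 2.06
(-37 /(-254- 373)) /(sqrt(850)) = 37*sqrt(34) /106590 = 0.00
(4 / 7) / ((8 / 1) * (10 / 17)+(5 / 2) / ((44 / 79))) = 5984 / 96285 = 0.06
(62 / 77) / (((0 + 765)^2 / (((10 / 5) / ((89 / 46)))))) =5704 / 4010546925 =0.00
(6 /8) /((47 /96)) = 72 /47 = 1.53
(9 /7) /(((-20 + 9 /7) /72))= -648 /131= -4.95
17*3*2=102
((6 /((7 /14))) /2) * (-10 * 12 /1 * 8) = -5760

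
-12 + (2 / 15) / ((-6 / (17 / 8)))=-4337 / 360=-12.05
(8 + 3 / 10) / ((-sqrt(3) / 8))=-332 * sqrt(3) / 15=-38.34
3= 3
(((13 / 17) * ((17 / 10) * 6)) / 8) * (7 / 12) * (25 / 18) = 455 / 576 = 0.79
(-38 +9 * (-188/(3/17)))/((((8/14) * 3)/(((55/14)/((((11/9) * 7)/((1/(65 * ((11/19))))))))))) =-274341/4004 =-68.52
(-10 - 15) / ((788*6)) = -25 / 4728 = -0.01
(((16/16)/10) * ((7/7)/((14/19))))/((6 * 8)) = 19/6720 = 0.00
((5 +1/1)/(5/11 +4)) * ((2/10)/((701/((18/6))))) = 198/171745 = 0.00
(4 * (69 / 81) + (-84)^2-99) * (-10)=-1879310 / 27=-69604.07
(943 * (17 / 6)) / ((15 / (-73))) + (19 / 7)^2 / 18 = -9556847 / 735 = -13002.51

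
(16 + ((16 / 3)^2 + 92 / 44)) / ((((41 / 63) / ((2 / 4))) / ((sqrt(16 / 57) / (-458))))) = -32249 * sqrt(57) / 5886903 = -0.04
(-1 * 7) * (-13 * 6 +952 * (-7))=47194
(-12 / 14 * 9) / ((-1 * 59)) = 54 / 413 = 0.13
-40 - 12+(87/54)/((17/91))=-43.38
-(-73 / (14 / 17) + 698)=-8531 / 14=-609.36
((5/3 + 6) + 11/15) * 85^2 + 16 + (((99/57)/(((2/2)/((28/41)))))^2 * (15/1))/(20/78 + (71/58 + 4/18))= 85152055374814/1402409551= 60718.39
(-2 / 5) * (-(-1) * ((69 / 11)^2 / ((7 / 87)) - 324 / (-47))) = -39484314 / 199045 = -198.37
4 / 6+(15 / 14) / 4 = 0.93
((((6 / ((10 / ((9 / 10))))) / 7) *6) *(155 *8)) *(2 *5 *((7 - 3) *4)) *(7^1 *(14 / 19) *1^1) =8999424 / 19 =473653.89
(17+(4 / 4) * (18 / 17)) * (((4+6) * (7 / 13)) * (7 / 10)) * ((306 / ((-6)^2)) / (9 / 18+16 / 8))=15043 / 65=231.43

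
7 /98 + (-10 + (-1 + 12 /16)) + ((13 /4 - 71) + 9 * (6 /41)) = -43975 /574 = -76.61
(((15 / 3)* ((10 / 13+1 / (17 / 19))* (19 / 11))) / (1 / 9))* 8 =2852280 / 2431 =1173.29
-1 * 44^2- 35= -1971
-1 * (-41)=41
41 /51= 0.80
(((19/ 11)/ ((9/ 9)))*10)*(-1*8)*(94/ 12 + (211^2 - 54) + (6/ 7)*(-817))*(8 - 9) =1397283560/ 231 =6048846.58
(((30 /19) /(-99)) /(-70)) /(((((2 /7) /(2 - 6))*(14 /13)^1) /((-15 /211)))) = 0.00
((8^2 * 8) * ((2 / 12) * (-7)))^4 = 10312216477696 / 81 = 127311314539.46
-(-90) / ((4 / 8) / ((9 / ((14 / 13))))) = 10530 / 7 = 1504.29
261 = 261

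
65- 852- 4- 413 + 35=-1169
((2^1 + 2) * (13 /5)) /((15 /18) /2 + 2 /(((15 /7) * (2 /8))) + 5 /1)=208 /183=1.14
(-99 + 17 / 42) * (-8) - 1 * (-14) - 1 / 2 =33695 / 42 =802.26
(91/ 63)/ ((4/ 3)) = 13/ 12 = 1.08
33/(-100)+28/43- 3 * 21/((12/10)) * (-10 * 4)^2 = -361198619/4300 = -83999.68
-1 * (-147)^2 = -21609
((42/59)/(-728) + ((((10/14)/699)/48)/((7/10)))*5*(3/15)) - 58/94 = -18312354953/29633143176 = -0.62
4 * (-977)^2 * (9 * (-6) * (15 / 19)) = -3092673960 / 19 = -162772313.68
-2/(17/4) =-0.47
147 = 147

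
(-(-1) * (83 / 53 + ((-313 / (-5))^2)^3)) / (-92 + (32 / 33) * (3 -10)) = -411145786078664604 / 674921875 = -609175374.67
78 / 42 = 13 / 7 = 1.86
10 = 10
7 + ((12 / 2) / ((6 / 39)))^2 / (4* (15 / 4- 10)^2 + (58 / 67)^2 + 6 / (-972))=3810553237 / 228336583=16.69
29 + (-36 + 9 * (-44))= -403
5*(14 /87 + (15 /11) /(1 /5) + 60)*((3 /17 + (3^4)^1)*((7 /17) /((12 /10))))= 2579984750 /276573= 9328.40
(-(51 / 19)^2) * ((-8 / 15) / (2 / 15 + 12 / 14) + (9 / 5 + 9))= -1734867 / 23465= -73.93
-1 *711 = -711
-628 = -628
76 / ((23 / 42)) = 3192 / 23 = 138.78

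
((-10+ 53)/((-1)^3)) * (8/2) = -172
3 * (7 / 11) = 1.91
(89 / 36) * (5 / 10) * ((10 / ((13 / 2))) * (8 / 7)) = 1780 / 819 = 2.17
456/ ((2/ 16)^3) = 233472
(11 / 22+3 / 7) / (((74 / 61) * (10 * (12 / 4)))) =793 / 31080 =0.03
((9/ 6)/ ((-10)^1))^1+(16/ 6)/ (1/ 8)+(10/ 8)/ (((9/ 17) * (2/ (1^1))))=8051/ 360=22.36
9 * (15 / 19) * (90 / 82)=7.80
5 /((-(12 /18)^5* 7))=-1215 /224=-5.42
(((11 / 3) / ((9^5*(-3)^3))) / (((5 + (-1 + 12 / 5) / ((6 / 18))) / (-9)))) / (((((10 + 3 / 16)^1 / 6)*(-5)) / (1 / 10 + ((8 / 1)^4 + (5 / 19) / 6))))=-205462576 / 189275369355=-0.00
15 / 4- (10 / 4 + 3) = -7 / 4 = -1.75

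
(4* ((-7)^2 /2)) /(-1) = -98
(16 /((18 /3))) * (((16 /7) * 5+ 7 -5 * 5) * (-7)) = 368 /3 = 122.67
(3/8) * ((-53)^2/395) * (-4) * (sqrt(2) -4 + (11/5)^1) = 75843/3950 -8427 * sqrt(2)/790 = 4.12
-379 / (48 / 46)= -8717 / 24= -363.21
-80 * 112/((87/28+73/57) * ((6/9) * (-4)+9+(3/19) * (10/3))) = -815109120/2738173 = -297.68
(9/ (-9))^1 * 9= -9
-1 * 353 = -353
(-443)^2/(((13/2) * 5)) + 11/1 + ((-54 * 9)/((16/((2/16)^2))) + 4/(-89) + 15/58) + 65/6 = 1561584279283/257687040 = 6060.00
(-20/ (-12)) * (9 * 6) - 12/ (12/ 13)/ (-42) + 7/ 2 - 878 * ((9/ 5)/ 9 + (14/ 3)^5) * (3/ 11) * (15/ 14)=-1180435327/ 2079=-567789.96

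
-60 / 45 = -1.33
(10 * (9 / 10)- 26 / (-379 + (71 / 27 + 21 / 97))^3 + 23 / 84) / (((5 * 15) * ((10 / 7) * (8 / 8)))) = 744801594980166583673 / 8604896022744943707000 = 0.09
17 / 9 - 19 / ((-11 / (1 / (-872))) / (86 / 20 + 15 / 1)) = 1597637 / 863280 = 1.85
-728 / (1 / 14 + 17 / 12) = -61152 / 125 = -489.22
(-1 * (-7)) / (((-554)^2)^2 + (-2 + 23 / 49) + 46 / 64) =10976 / 147701571894535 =0.00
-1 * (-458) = 458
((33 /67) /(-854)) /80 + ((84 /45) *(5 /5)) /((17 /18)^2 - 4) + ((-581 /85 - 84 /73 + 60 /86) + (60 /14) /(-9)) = -6172834930172119 /737927376705120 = -8.37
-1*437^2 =-190969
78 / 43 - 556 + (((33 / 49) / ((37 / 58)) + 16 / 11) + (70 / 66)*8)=-1397438552 / 2572647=-543.19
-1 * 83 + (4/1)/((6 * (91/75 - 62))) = -378447/4559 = -83.01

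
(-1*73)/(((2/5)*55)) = -73/22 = -3.32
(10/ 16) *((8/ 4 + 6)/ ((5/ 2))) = 2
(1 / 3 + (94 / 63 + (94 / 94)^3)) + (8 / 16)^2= 775 / 252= 3.08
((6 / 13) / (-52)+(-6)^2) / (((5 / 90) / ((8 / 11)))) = 875880 / 1859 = 471.16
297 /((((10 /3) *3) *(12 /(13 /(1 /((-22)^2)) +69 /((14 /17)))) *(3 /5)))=2945613 /112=26300.12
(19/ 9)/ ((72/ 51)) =323/ 216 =1.50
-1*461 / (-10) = 461 / 10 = 46.10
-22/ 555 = -0.04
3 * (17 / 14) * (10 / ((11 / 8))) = 26.49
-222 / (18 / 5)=-185 / 3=-61.67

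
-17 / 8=-2.12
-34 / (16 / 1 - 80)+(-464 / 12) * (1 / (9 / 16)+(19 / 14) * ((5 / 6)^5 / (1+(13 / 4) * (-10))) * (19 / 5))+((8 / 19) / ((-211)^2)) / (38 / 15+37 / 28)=-65.67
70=70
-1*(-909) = 909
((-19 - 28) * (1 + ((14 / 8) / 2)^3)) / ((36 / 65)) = -290225 / 2048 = -141.71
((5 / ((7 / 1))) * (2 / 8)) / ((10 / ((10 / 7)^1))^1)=5 / 196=0.03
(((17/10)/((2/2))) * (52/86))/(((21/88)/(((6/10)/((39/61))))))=91256/22575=4.04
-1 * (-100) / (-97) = -100 / 97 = -1.03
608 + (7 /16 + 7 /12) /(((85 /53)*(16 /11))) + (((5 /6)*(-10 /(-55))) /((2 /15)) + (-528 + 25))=76528637 /718080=106.57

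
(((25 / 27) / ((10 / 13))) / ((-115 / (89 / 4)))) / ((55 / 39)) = -15041 / 91080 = -0.17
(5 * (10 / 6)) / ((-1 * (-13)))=25 / 39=0.64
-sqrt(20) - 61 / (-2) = 61 / 2 - 2 * sqrt(5) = 26.03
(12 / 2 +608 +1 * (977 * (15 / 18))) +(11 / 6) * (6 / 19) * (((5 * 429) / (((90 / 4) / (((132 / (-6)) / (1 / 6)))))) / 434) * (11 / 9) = 104467297 / 74214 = 1407.65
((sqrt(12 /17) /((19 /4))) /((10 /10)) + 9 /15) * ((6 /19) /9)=16 * sqrt(51) /18411 + 2 /95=0.03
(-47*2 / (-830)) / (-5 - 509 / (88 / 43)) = -4136 / 9265705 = -0.00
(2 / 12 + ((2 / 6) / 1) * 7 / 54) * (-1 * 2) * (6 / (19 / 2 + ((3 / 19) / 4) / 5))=-25840 / 97551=-0.26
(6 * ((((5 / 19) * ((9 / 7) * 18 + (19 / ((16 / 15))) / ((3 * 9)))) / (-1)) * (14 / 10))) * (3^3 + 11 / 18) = -11924521 / 8208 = -1452.79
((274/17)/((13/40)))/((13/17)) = 10960/169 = 64.85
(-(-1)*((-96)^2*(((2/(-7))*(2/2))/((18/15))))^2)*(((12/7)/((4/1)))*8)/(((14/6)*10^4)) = 42467328/60025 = 707.49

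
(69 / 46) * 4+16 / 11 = 82 / 11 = 7.45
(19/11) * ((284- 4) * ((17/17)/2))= 2660/11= 241.82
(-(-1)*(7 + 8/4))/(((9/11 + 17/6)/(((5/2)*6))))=8910/241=36.97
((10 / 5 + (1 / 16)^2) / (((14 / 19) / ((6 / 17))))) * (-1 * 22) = -321651 / 15232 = -21.12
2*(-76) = -152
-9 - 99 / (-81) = -70 / 9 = -7.78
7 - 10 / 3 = 11 / 3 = 3.67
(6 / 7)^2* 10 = 360 / 49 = 7.35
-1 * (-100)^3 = 1000000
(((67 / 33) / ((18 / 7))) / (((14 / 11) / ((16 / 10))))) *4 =536 / 135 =3.97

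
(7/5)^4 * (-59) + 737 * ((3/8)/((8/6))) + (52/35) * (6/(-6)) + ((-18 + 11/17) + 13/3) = -241892291/7140000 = -33.88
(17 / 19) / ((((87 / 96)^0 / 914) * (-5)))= -15538 / 95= -163.56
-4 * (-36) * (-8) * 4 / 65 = -4608 / 65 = -70.89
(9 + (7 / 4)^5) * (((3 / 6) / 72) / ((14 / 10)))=130115 / 1032192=0.13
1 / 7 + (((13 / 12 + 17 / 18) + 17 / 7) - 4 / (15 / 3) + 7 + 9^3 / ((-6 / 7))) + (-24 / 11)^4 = -15072476983 / 18447660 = -817.04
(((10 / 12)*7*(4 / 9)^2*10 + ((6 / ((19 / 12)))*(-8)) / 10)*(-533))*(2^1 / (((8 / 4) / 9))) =-104476528 / 2565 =-40731.59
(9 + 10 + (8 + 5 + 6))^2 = 1444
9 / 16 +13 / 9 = 2.01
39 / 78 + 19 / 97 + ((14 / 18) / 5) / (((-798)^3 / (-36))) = 3062629286 / 4401111645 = 0.70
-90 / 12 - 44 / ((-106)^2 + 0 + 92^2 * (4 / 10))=-274265 / 36554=-7.50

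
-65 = -65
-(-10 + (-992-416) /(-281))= 4.99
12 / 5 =2.40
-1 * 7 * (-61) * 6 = 2562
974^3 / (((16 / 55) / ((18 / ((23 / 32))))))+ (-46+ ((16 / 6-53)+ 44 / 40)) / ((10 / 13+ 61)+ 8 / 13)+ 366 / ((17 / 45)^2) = 12864177580994994673 / 161721510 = 79545247759.53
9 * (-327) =-2943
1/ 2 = 0.50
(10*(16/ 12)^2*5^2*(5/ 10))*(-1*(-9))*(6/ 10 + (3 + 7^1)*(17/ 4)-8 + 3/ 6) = 71200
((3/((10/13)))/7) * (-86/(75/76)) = -42484/875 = -48.55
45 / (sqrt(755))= 9 * sqrt(755) / 151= 1.64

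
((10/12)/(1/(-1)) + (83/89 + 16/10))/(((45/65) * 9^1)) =58981/216270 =0.27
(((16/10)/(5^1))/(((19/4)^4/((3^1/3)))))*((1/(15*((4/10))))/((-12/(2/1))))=-0.00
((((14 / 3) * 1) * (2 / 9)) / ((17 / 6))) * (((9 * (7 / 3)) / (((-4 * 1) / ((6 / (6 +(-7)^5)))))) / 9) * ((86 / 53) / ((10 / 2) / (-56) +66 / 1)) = 0.00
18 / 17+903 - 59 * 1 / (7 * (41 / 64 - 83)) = 567134185 / 627249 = 904.16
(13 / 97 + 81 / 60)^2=8288641 / 3763600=2.20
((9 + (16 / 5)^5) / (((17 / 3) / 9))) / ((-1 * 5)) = -29070927 / 265625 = -109.44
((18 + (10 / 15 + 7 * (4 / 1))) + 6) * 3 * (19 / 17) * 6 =1059.53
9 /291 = 0.03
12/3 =4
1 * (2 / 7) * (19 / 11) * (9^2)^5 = 132497807238 / 77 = 1720750743.35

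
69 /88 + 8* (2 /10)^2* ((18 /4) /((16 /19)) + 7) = 2083 /440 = 4.73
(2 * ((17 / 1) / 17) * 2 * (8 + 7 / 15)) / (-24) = -127 / 90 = -1.41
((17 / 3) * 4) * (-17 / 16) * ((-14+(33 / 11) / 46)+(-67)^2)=-59491517 / 552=-107774.49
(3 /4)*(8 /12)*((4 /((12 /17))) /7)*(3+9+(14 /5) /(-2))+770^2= 124509901 /210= 592904.29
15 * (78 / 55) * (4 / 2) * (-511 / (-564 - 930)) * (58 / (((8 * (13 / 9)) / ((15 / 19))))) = 2000565 / 34694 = 57.66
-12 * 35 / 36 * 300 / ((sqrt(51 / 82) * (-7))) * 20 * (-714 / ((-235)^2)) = -163.94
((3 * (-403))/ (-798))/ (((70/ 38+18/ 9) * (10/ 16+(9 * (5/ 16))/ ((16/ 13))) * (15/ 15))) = 51584/ 380695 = 0.14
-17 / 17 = -1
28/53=0.53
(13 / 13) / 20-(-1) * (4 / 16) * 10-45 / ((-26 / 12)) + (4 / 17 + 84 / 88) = 1191631 / 48620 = 24.51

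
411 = 411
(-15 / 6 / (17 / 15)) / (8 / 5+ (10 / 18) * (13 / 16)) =-27000 / 25109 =-1.08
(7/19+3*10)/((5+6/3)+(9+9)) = 1.21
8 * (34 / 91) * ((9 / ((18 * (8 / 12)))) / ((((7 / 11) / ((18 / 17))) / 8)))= 19008 / 637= 29.84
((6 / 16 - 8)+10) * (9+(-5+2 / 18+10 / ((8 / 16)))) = 57.26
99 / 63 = 11 / 7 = 1.57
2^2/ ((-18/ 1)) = -2/ 9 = -0.22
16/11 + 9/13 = 307/143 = 2.15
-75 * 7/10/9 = -35/6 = -5.83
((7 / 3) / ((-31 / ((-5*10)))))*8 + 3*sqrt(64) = 5032 / 93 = 54.11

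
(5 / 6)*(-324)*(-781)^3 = 128622476070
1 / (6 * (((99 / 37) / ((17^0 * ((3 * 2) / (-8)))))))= -37 / 792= -0.05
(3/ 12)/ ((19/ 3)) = 3/ 76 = 0.04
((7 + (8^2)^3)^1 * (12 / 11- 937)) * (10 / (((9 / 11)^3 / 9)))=-3265601899450 / 81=-40316072832.72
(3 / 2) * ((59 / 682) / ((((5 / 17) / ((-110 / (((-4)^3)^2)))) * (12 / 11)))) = -11033 / 1015808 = -0.01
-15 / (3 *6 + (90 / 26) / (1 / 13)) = -5 / 21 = -0.24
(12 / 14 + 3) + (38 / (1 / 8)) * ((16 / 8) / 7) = 635 / 7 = 90.71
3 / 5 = 0.60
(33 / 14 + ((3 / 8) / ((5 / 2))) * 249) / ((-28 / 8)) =-11.34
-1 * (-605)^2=-366025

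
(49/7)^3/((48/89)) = 30527/48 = 635.98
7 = 7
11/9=1.22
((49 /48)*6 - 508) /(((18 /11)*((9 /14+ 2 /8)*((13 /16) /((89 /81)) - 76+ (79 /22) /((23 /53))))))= 5568994508 /1085990355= 5.13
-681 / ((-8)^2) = -681 / 64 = -10.64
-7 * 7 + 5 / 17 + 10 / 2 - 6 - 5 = -930 / 17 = -54.71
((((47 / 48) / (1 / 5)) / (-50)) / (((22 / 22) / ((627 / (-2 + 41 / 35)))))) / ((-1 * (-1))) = 68761 / 928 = 74.10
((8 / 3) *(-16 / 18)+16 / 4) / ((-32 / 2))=-11 / 108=-0.10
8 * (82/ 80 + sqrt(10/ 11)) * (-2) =-82/ 5-16 * sqrt(110)/ 11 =-31.66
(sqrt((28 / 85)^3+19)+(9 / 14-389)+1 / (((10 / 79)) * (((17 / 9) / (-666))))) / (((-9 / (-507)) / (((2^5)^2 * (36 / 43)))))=-153067204.76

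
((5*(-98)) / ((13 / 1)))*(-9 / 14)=315 / 13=24.23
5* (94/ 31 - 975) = -150655/ 31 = -4859.84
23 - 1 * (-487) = 510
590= 590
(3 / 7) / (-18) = -1 / 42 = -0.02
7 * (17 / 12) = 119 / 12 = 9.92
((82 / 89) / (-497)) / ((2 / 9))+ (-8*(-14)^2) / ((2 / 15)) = -520180449 / 44233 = -11760.01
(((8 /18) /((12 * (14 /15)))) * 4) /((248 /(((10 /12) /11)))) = 25 /515592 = 0.00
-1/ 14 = -0.07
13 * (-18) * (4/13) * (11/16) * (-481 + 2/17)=809325/34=23803.68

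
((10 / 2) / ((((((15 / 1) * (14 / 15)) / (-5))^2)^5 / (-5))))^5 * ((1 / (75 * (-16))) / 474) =34694469519536141888238489627838134765625 / 46070334228711897698222138226107869424707519100238776607178752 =0.00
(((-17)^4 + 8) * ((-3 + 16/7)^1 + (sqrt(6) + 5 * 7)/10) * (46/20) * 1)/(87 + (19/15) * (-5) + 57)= 5763501 * sqrt(6)/41300 + 224776539/57820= 4229.35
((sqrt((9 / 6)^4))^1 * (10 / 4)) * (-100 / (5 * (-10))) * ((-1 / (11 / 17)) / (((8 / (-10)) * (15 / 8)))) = 255 / 22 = 11.59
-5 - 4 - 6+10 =-5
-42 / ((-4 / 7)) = 147 / 2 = 73.50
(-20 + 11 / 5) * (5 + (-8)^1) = 53.40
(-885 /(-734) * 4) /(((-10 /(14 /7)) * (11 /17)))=-6018 /4037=-1.49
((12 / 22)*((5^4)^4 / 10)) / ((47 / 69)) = 6317138671875 / 517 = 12218836889.51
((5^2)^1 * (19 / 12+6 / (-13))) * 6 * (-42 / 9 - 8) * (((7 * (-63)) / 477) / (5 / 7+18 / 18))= 28511875 / 24804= 1149.49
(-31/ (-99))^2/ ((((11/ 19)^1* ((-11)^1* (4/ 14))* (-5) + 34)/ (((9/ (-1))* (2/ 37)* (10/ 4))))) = -0.00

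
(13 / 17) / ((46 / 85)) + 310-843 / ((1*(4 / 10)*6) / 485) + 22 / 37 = -170044.24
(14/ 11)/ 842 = 7/ 4631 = 0.00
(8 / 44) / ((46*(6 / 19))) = 19 / 1518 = 0.01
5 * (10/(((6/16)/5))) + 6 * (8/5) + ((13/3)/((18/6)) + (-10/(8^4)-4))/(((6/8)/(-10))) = 24550501/34560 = 710.37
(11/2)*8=44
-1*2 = -2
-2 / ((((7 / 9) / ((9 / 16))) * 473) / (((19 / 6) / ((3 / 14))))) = -171 / 3784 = -0.05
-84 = -84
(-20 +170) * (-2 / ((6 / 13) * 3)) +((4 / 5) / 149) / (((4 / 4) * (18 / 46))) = -1452658 / 6705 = -216.65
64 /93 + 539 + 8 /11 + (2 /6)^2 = 1658876 /3069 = 540.53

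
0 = 0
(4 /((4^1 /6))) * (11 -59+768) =4320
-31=-31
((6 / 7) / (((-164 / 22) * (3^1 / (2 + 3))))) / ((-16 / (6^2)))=495 / 1148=0.43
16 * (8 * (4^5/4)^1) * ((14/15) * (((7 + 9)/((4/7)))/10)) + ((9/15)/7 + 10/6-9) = 44953891/525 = 85626.46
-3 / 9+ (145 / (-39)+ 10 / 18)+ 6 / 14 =-2512 / 819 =-3.07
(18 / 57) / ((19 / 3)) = 18 / 361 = 0.05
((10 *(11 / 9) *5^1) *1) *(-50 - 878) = -510400 / 9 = -56711.11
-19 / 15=-1.27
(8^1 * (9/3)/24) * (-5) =-5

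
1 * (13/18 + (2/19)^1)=283/342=0.83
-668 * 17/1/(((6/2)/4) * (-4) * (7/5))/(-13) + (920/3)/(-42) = -215.29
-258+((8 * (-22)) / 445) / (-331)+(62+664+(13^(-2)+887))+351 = 1706.01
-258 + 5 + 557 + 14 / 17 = 5182 / 17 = 304.82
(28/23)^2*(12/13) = 9408/6877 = 1.37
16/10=8/5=1.60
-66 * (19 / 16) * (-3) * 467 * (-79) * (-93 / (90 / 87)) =62386763967 / 80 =779834549.59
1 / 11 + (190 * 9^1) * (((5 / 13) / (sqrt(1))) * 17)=1598863 / 143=11180.86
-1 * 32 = -32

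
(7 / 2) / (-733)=-7 / 1466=-0.00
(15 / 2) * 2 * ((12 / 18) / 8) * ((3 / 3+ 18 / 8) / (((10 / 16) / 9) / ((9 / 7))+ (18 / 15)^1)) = 26325 / 8126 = 3.24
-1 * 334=-334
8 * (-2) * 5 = -80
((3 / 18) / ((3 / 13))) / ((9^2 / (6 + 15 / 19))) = 559 / 9234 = 0.06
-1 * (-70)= 70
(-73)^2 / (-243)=-5329 / 243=-21.93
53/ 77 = 0.69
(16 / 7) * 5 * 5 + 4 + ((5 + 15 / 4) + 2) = 2013 / 28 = 71.89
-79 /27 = -2.93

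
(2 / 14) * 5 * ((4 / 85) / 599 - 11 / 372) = -558577 / 26516532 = -0.02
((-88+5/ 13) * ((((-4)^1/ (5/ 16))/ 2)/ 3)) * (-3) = -36448/ 65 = -560.74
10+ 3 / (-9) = 29 / 3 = 9.67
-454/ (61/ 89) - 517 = -71943/ 61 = -1179.39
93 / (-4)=-23.25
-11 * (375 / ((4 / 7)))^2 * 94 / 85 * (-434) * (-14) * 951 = -1029241869665625 / 34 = -30271819696047.79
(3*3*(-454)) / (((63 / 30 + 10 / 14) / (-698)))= 199641960 / 197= 1013410.96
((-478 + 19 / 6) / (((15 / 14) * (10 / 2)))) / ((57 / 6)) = -39886 / 4275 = -9.33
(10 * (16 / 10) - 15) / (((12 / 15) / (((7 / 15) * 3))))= 7 / 4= 1.75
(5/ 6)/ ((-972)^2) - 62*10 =-3514596475/ 5668704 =-620.00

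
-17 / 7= -2.43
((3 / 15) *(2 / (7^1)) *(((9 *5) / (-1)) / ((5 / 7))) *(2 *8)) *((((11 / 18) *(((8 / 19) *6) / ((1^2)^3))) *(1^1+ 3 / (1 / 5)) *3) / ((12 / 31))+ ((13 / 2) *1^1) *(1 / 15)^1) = -5249616 / 475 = -11051.82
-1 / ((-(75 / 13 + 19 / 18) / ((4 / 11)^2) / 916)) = 3429504 / 193237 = 17.75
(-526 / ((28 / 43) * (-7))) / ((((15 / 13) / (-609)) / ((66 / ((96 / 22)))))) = -515882653 / 560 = -921219.02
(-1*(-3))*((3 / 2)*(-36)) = -162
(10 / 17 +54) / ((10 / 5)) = 464 / 17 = 27.29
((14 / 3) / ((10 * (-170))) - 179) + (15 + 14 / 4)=-204641 / 1275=-160.50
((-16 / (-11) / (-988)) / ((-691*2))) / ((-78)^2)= 0.00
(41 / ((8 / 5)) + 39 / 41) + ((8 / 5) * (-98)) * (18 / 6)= -727871 / 1640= -443.82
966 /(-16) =-483 /8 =-60.38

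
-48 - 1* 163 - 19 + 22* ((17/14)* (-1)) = -1797/7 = -256.71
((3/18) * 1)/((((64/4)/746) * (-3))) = -373/144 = -2.59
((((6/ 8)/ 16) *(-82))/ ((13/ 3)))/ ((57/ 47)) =-5781/ 7904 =-0.73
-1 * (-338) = 338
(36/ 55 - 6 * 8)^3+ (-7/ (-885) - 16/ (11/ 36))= -3126874132003/ 29448375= -106181.55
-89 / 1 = -89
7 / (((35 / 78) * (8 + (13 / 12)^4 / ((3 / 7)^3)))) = 43670016 / 71376995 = 0.61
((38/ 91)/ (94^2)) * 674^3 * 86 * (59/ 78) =7379446051436/ 7839741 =941286.97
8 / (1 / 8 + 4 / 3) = 192 / 35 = 5.49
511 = 511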